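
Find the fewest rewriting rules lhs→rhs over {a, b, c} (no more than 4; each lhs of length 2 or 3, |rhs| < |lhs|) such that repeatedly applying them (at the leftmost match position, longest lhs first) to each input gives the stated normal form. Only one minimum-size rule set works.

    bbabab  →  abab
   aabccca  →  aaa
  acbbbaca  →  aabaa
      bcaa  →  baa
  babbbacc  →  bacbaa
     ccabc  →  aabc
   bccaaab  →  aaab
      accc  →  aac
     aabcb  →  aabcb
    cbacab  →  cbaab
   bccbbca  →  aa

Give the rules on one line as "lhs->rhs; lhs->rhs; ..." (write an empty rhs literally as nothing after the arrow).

bb->c; bcc->; ca->a; cc->a

  | bbabab => cabab => abab
  | aabccca => aaca => aaa
  | acbbbaca => accbaca => aabaca => aabaa
  | bcaa => baa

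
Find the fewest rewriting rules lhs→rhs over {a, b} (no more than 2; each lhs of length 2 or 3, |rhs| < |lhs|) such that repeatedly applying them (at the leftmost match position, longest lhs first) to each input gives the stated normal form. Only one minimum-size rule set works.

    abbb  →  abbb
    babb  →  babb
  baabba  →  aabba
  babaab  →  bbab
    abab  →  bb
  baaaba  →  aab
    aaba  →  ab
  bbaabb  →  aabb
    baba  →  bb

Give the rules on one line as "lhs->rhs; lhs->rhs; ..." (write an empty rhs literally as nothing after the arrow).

aba->b; baa->aa

  | abbb
  | babb
  | baabba => aabba
  | babaab => bbab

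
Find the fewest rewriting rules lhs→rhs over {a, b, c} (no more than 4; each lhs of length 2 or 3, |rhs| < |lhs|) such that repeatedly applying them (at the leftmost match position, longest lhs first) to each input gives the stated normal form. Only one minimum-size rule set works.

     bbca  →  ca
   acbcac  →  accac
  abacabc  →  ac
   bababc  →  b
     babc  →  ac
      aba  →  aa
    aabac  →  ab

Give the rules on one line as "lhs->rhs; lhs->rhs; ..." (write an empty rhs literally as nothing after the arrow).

  | bbca => bca => ca
  | acbcac => accac
  | abacabc => aacabc => babc => abc => ac
  | bababc => ababc => aabc => aac => b

aac->b; ba->a; bc->c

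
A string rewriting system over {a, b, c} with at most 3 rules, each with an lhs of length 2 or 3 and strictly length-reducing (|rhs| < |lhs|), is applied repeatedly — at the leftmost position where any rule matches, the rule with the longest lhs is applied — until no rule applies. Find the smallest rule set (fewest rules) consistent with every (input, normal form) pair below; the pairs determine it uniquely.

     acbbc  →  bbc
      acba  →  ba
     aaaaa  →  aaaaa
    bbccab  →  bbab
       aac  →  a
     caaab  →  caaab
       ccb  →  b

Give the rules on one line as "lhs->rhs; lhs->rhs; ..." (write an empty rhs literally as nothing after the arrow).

  | acbbc => bbc
  | acba => ba
  | aaaaa
  | bbccab => bbab

ac->; cc->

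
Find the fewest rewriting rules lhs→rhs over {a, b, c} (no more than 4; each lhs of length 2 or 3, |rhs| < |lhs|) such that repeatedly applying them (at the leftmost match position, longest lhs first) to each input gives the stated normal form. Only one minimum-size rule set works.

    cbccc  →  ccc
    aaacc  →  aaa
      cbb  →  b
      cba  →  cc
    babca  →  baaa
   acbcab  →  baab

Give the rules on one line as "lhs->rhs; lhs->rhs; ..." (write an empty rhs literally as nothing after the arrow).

  | cbccc => ccc
  | aaacc => aabc => aaa
  | cbb => b
  | cba => cc

ac->b; bc->a; cb->; cba->cc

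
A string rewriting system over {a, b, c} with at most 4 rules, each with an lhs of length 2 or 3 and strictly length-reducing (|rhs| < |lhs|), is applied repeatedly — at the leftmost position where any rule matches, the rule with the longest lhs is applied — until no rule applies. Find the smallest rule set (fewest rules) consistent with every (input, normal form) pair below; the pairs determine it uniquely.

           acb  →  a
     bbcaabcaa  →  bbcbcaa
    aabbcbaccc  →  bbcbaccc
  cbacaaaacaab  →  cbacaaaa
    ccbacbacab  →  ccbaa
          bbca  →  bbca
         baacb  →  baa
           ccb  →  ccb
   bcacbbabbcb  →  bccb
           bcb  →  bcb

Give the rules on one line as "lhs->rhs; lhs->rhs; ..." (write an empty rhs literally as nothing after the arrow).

ab->b; acb->a; bbb->

  | acb => a
  | bbcaabcaa => bbcabcaa => bbcbcaa
  | aabbcbaccc => abbcbaccc => bbcbaccc
  | cbacaaaacaab => cbacaaaacab => cbacaaaacb => cbacaaaa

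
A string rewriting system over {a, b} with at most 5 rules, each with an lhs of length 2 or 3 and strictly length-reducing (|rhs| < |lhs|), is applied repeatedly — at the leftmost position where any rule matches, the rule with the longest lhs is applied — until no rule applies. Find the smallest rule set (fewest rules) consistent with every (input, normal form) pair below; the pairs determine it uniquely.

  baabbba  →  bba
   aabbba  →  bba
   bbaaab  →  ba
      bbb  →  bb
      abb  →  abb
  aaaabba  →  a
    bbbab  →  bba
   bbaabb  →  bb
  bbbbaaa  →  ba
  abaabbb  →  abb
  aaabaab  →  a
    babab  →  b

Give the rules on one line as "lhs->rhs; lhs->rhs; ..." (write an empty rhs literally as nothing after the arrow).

aab->; baa->; bab->ba; bbb->bb

  | baabbba => bbba => bba
  | aabbba => bba
  | bbaaab => bab => ba
  | bbb => bb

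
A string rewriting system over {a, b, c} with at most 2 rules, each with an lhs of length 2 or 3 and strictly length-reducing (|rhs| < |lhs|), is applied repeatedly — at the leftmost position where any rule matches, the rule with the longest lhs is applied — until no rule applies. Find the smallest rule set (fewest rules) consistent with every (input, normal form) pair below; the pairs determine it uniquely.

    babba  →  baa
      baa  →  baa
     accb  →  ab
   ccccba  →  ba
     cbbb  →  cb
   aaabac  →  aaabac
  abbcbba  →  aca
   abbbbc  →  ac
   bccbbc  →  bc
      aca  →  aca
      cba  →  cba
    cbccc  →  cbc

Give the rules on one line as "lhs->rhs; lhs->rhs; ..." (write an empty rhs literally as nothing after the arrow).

  | babba => baa
  | baa
  | accb => ab
  | ccccba => ccba => ba

bb->; cc->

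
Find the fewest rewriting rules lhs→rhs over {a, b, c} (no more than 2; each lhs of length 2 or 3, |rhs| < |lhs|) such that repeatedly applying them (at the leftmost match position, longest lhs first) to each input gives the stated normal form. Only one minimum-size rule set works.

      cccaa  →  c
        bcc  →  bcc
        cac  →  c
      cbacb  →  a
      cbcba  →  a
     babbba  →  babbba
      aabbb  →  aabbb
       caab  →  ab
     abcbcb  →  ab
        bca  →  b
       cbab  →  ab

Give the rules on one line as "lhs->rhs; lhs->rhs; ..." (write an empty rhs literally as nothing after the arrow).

  | cccaa => cca => c
  | bcc
  | cac => c
  | cbacb => acb => a

ca->; cb->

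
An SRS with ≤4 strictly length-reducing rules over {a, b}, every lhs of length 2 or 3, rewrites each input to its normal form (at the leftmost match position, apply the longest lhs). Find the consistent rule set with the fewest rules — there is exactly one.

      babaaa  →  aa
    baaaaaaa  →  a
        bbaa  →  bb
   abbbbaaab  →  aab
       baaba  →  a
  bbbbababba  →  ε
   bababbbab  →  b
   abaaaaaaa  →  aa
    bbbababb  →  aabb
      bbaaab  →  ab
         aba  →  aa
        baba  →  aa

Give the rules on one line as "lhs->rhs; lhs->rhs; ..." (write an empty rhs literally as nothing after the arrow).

  | babaaa => abaaa => aba => aa
  | baaaaaaa => baaaaa => baaa => ba => a
  | bbaa => bb
  | abbbbaaab => abbbbab => abbbab => abbab => abab => aab

aaa->; ba->a; baa->b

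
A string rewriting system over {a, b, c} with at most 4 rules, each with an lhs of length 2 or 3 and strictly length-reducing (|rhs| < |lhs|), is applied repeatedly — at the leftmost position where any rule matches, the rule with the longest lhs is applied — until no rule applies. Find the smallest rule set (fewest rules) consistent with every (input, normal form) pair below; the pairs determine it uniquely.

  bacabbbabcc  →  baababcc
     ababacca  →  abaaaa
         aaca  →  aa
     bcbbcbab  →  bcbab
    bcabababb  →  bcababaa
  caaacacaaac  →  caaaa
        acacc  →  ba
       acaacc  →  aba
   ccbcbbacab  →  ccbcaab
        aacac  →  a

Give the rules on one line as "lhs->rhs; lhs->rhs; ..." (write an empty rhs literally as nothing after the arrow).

  | bacabbbabcc => babbbabcc => baababcc
  | ababacca => ababbaa => abaaaa
  | aaca => aa
  | bcbbcbab => bcacbab => bcbab

ac->; acc->ba; bb->a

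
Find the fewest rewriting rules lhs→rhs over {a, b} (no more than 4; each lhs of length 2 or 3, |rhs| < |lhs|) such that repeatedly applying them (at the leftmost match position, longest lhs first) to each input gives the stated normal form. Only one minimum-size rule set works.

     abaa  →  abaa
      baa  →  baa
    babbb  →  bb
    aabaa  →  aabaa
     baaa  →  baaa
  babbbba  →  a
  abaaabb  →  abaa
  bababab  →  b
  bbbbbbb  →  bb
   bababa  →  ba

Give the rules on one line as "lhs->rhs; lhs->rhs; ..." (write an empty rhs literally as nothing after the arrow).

  | abaa
  | baa
  | babbb => bbb => bb
  | aabaa

abb->; bab->b; bba->a; bbb->bb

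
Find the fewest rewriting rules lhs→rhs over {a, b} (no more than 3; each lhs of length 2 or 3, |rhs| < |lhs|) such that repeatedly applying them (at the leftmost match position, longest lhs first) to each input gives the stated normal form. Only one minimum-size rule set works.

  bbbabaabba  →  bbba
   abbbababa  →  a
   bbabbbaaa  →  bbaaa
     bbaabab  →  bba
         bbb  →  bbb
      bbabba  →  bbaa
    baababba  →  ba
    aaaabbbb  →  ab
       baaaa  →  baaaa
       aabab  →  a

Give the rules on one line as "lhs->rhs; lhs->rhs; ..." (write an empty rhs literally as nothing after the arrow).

  | bbbabaabba => bbbaabba => bbbaba => bbba
  | abbbababa => abababa => ababa => aba => a
  | bbabbbaaa => bbabaaa => bbaaa
  | bbaabab => bbaab => bba

aab->a; aba->a; abb->a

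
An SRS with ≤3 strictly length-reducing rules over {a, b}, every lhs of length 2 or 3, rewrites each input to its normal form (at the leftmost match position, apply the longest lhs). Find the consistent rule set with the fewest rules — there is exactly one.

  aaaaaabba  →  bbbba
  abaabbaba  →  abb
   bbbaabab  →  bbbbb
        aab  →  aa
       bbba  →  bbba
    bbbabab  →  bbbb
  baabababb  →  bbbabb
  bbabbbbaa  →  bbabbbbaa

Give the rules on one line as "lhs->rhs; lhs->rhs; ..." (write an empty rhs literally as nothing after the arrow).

aaa->b; aab->aa; aba->

  | aaaaaabba => baaabba => bbbba
  | abaabbaba => abbaba => abb
  | bbbaabab => bbbaaab => bbbbb
  | aab => aa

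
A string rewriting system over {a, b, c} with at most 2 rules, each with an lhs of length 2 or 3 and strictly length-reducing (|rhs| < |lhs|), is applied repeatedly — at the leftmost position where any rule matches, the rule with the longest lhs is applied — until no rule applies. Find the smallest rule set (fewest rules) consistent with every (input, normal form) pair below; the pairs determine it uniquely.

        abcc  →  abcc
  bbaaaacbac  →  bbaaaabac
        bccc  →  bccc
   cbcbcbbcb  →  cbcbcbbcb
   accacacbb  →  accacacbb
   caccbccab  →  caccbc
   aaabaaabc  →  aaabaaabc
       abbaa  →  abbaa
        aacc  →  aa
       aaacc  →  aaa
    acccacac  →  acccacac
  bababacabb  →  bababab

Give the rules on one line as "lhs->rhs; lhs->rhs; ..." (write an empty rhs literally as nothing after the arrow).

aac->aa; cab->

  | abcc
  | bbaaaacbac => bbaaaabac
  | bccc
  | cbcbcbbcb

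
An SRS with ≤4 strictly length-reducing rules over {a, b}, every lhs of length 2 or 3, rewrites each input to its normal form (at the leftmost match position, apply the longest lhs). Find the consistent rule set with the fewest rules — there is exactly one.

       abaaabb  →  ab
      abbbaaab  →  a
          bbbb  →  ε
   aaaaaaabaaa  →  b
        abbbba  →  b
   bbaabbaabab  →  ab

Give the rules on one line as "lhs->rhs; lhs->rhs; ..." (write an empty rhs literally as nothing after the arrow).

  | abaaabb => abaabb => ababb => abbb => ab
  | abbbaaab => abaaab => abaab => abab => abb => a
  | bbbb => bb => ε
  | aaaaaaabaaa => baaaaabaaa => baaaabaaa => baaabaaa => baabaaa => babaaa => bbaaa => aaa => ba => b

aa->b; ba->b; bb->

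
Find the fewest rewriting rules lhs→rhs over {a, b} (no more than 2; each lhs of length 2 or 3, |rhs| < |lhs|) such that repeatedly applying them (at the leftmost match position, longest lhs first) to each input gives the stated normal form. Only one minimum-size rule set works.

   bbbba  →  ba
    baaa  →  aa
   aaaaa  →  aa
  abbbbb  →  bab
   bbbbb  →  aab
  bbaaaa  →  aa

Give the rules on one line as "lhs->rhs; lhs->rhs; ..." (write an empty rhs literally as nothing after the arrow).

  | bbbba => abba => aaa => ba
  | baaa => bba => aa
  | aaaaa => baaa => bba => aa
  | abbbbb => aabbb => aaab => bab

aaa->ba; bb->a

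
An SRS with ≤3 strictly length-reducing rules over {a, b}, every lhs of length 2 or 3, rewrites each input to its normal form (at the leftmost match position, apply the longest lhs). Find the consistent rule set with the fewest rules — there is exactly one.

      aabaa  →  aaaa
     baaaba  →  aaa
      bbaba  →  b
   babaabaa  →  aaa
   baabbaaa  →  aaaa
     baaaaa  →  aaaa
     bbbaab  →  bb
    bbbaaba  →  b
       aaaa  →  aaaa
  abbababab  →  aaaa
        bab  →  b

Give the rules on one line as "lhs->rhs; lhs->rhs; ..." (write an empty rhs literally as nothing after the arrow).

ab->a; ba->

  | aabaa => aaaa
  | baaaba => aaba => aaa
  | bbaba => bba => b
  | babaabaa => baabaa => abaa => aaa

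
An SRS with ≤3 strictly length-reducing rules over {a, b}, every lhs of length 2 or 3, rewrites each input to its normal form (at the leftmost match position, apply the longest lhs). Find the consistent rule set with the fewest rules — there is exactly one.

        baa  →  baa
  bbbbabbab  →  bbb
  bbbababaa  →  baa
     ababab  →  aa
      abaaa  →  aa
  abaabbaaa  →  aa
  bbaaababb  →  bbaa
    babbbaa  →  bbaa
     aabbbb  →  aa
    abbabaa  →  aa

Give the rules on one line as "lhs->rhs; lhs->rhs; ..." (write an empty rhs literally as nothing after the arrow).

aaa->aa; ab->a; bab->

  | baa
  | bbbbabbab => bbbbab => bbb
  | bbbababaa => bbabaa => baa
  | ababab => aabab => aaab => aab => aa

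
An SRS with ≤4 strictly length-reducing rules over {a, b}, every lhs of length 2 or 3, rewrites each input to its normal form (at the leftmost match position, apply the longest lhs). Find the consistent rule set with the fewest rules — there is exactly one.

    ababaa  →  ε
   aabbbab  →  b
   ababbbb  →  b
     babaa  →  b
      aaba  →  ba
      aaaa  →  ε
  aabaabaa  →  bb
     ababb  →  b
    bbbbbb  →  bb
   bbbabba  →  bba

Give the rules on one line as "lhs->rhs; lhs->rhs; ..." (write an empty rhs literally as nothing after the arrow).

  | ababaa => abaa => aa => ε
  | aabbbab => bbbab => bab => b
  | ababbbb => abbbb => bbb => b
  | babaa => baa => b

aa->; ab->; bbb->b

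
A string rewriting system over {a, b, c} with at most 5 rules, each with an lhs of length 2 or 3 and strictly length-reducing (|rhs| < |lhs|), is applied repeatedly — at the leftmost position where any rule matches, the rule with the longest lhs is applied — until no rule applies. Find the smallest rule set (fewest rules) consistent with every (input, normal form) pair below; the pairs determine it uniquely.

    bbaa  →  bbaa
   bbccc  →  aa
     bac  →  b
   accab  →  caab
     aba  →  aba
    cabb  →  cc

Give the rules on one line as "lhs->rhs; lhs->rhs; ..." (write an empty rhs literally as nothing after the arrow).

  | bbaa
  | bbccc => bacc => bca => aa
  | bac => b
  | accab => caab

abb->c; ac->; acc->ca; bc->a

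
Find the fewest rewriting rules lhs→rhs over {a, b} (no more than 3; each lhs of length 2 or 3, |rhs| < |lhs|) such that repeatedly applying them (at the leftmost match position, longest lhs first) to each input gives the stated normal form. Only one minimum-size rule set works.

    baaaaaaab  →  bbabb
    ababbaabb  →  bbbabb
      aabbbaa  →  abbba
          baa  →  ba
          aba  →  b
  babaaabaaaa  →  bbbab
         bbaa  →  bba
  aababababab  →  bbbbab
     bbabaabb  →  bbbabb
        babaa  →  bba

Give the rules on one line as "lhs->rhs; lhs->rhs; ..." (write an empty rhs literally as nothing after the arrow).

  | baaaaaaab => babaaaab => bbaaab => bbabb
  | ababbaabb => bbbaabb => bbbabb
  | aabbbaa => abbbaa => abbba
  | baa => ba

aa->a; aaa->ab; aba->b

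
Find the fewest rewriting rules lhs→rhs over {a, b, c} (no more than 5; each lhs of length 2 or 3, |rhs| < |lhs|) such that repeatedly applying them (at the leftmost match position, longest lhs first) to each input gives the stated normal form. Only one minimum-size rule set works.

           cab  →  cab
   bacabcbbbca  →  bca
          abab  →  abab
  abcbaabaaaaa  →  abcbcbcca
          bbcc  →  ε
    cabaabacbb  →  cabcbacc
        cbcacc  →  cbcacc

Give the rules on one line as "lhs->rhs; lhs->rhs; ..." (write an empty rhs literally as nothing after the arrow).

  | cab
  | bacabcbbbca => bbcbbbca => ccbbbca => cccbca => bca
  | abab
  | abcbaabaaaaa => abcbcbaaaaa => abcbcbcaaa => abcbcbcca

aa->c; aca->; bb->c; ccc->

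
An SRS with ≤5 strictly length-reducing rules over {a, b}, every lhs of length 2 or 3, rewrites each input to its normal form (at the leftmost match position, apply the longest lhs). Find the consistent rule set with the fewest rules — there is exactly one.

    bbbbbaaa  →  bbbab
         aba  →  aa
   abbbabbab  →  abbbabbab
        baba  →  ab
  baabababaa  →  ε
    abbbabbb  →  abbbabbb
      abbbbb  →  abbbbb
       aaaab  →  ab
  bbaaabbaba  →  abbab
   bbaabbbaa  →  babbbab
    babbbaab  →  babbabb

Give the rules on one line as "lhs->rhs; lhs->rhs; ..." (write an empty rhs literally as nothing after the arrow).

aaa->; aab->a; aba->aa; baa->ab

  | bbbbbaaa => bbbbaba => bbbbaa => bbbab
  | aba => aa
  | abbbabbab
  | baba => baa => ab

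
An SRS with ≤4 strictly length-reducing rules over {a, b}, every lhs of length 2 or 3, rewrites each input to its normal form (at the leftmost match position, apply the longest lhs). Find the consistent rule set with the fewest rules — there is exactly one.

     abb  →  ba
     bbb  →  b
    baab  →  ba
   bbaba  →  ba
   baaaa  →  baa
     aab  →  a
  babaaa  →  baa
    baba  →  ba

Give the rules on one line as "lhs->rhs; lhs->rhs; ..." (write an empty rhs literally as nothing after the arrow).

  | abb => ba
  | bbb => bb => b
  | baab => ba
  | bbaba => baba => ba

aaa->aa; ab->; abb->ba; bb->b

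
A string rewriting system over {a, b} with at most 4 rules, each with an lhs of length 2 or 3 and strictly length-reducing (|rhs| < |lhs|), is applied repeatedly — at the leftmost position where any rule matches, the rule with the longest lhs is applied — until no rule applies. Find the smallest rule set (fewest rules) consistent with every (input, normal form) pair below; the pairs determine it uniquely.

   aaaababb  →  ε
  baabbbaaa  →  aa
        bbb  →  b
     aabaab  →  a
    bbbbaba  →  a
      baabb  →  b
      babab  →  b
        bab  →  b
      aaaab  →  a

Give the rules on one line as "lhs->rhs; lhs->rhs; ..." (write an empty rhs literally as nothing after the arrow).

aaa->aa; ab->; bb->

  | aaaababb => aaababb => aababb => aabb => ab => ε
  | baabbbaaa => babbaaa => bbaaa => aaa => aa
  | bbb => b
  | aabaab => aaab => aab => a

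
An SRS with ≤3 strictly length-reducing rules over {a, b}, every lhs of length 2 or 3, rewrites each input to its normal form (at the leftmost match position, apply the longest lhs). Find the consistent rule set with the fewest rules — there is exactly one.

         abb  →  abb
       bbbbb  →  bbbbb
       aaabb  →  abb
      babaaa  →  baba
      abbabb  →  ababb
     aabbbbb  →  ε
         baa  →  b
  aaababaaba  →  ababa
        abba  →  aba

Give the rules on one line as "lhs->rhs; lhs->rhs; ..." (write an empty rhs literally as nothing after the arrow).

aa->; aab->aa; bba->ba

  | abb
  | bbbbb
  | aaabb => abb
  | babaaa => baba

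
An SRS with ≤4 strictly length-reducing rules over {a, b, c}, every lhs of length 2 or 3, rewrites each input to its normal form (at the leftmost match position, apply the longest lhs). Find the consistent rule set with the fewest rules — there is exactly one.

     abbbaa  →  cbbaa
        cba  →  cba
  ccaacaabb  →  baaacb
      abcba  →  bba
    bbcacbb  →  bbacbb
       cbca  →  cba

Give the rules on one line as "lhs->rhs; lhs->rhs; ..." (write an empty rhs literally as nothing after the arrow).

  | abbbaa => cbbaa
  | cba
  | ccaacaabb => baacaabb => baaaabb => baaacb
  | abcba => ccba => bba

ab->c; ca->a; cc->b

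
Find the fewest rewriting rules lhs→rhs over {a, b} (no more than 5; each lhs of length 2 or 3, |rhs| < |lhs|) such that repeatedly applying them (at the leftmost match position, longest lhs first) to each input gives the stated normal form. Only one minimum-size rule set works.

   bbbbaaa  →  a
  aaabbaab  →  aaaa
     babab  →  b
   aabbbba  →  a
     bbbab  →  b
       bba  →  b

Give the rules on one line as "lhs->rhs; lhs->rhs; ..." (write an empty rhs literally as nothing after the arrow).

ab->a; abb->; ba->; bbb->b

  | bbbbaaa => bbaaa => baa => a
  | aaabbaab => aaaab => aaaa
  | babab => bab => b
  | aabbbba => abba => a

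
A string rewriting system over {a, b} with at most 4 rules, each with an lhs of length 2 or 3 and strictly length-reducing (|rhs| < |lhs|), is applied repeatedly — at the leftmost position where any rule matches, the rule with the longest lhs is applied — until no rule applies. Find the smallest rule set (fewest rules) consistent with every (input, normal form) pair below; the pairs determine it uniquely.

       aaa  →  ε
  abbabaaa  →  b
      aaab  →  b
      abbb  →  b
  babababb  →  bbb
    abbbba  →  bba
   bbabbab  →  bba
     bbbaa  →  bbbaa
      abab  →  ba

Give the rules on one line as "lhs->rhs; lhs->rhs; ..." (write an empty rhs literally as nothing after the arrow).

  | aaa => ε
  | abbabaaa => abaaa => baaa => b
  | aaab => b
  | abbb => b

aaa->; ab->a; aba->ba; abb->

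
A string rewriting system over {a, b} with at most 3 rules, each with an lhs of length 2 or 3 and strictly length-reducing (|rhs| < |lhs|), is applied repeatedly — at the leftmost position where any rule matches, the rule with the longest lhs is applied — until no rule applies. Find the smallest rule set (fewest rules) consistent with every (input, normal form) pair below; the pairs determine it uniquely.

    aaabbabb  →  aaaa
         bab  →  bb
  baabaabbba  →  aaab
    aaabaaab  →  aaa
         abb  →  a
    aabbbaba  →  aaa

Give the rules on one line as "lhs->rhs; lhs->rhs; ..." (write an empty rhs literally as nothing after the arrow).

abb->a; ba->b; bba->aa

  | aaabbabb => aaaabb => aaaa
  | bab => bb
  | baabaabbba => babaabbba => bbaabbba => aaabbba => aaaba => aaab
  | aaabaaab => aaabaab => aaabab => aaabb => aaa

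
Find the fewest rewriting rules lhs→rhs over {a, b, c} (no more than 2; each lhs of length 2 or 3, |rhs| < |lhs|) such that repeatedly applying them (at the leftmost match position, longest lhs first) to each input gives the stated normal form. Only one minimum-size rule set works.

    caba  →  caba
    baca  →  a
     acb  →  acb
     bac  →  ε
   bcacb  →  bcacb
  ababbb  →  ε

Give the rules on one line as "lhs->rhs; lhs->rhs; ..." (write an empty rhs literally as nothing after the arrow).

  | caba
  | baca => a
  | acb
  | bac => ε

abb->; bac->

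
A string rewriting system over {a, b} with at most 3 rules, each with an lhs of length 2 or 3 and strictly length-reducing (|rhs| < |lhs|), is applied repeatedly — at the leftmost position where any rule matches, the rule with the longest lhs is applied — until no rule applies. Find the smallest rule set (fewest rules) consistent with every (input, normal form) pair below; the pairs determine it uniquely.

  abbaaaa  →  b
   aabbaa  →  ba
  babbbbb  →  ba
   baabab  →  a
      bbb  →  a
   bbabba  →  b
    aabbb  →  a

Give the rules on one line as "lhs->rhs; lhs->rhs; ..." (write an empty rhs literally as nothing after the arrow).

  | abbaaaa => abaaaa => aaaaa => baaa => bba => aa => b
  | aabbaa => bbbaa => abaa => aaa => ba
  | babbbbb => babbbb => babbb => babb => bab => ba
  | baabab => bbbab => abab => aab => bb => a

aa->b; ab->a; bb->a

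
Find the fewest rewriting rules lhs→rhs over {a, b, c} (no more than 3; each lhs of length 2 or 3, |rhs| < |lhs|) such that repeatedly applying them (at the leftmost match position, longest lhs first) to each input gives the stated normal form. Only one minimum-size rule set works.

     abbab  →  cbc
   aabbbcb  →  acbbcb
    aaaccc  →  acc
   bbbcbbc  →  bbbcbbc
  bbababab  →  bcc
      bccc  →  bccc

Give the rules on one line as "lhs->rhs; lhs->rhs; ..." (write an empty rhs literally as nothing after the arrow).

aac->; ab->c; bba->

  | abbab => cbab => cbc
  | aabbbcb => acbbcb
  | aaaccc => acc
  | bbbcbbc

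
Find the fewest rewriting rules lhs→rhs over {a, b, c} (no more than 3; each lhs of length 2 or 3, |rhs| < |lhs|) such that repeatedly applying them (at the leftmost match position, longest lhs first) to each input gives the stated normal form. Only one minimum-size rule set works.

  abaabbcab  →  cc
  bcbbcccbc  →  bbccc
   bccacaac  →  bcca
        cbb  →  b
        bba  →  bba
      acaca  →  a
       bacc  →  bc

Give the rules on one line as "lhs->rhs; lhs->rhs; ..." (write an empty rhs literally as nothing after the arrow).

  | abaabbcab => caabbcab => cacbcab => cbcab => cab => cc
  | bcbbcccbc => bbcccbc => bbccc
  | bccacaac => bccaac => bcca
  | cbb => b

ab->c; ac->; cb->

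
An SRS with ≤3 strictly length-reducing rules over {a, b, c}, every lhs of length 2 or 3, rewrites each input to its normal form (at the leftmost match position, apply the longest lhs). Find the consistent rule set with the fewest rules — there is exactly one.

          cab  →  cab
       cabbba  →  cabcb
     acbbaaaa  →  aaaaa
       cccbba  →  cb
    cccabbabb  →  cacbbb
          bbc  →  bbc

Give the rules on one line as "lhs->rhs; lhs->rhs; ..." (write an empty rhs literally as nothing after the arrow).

bba->cb; cba->aa; cc->c

  | cab
  | cabbba => cabcb
  | acbbaaaa => accbaaa => acbaaa => aaaaa
  | cccbba => ccbba => cbba => ccb => cb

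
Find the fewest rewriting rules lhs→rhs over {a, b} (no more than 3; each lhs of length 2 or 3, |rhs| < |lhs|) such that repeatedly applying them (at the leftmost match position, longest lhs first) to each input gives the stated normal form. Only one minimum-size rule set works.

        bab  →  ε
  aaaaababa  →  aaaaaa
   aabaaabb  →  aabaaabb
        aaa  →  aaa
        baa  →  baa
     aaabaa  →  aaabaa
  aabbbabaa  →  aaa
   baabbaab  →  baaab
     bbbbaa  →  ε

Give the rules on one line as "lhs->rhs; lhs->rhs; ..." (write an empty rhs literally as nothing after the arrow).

bab->; bba->

  | bab => ε
  | aaaaababa => aaaaaa
  | aabaaabb
  | aaa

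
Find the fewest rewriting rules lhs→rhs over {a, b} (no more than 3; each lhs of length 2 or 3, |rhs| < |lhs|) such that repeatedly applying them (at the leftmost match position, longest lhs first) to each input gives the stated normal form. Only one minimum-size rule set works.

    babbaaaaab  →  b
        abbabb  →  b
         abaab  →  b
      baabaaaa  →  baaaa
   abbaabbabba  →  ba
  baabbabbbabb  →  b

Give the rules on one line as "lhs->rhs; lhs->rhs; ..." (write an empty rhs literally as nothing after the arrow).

ab->b; bb->b

  | babbaaaaab => bbbaaaaab => bbaaaaab => baaaaab => baaaab => baaab => baab => bab => bb => b
  | abbabb => bbabb => babb => bbb => bb => b
  | abaab => baab => bab => bb => b
  | baabaaaa => babaaaa => bbaaaa => baaaa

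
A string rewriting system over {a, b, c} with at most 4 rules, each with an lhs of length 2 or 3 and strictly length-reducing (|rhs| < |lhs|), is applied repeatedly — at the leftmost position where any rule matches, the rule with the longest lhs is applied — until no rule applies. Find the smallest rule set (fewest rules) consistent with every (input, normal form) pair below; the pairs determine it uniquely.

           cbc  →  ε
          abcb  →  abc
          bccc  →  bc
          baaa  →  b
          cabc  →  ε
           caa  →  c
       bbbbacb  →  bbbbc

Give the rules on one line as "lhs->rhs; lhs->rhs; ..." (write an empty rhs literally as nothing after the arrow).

  | cbc => cc => ε
  | abcb => abc
  | bccc => bc
  | baaa => baa => ba => b

ba->b; ca->c; cb->c; cc->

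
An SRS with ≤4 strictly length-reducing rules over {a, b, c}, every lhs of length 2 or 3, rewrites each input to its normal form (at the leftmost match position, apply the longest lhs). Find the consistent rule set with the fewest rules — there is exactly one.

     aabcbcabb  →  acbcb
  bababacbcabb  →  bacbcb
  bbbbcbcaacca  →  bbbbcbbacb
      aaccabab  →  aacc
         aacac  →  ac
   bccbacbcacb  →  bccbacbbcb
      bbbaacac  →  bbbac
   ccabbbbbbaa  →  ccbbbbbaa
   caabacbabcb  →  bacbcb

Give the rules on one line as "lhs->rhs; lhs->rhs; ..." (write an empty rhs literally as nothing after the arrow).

  | aabcbcabb => acbcabb => acbcb
  | bababacbcabb => babacbcabb => bacbcabb => bacbcb
  | bbbbcbcaacca => bbbbcbbacca => bbbbcbbacb
  | aaccabab => aaccab => aacc

ab->; ca->b; cab->c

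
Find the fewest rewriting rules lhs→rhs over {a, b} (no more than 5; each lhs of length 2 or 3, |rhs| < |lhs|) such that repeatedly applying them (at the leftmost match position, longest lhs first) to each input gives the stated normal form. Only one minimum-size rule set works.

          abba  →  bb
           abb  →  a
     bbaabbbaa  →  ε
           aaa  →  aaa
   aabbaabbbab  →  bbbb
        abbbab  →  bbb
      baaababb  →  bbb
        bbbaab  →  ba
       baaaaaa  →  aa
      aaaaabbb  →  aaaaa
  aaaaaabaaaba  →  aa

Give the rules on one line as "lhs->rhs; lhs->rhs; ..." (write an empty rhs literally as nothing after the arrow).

ab->a; aba->bb; baa->ab; bba->

  | abba => aba => bb
  | abb => ab => a
  | bbaabbbaa => abbbaa => abbaa => abaa => bba => ε
  | aaa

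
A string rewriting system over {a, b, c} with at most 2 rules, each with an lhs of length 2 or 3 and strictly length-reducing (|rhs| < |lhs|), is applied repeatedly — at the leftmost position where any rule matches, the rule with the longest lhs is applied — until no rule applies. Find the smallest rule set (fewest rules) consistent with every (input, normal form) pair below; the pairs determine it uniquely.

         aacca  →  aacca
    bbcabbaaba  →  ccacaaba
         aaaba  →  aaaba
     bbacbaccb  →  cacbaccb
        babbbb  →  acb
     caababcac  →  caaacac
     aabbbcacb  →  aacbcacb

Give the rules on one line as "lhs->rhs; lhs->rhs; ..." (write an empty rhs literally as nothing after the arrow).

  | aacca
  | bbcabbaaba => ccabbaaba => ccacaaba
  | aaaba
  | bbacbaccb => cacbaccb

bab->a; bb->c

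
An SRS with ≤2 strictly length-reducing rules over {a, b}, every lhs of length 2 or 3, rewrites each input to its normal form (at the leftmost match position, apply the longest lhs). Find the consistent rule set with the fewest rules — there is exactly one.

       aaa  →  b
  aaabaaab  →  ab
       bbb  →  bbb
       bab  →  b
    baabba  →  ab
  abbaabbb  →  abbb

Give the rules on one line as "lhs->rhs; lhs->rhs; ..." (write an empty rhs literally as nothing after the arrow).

aaa->b; ba->

  | aaa => b
  | aaabaaab => bbaaab => baab => ab
  | bbb
  | bab => b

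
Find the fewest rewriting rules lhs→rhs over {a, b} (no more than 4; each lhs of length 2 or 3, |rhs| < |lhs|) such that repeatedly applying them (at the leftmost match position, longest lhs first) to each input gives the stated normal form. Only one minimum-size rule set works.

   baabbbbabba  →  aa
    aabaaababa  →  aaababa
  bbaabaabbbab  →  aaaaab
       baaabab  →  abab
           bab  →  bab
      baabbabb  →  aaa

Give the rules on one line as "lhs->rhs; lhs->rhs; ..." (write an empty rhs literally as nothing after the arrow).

baa->; bb->a; bbb->a

  | baabbbbabba => bbbbabba => ababba => abaaa => aa
  | aabaaababa => aaababa
  | bbaabaabbbab => aaabaabbbab => aaabbbab => aaaaab
  | baaabab => abab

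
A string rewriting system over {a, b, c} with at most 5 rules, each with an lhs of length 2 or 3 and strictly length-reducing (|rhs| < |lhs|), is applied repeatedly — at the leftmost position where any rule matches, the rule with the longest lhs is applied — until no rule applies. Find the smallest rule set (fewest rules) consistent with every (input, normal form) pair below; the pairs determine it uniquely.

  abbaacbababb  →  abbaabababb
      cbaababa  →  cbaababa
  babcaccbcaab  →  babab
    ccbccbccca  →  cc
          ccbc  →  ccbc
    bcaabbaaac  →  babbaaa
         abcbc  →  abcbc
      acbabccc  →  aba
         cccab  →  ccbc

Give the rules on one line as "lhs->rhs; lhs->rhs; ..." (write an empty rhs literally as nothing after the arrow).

  | abbaacbababb => abbaabababb
  | cbaababa
  | babcaccbcaab => babccbcaab => babcaab => babab
  | ccbccbccca => ccbccca => ccca => cc

ac->a; bcc->; ca->; cab->bc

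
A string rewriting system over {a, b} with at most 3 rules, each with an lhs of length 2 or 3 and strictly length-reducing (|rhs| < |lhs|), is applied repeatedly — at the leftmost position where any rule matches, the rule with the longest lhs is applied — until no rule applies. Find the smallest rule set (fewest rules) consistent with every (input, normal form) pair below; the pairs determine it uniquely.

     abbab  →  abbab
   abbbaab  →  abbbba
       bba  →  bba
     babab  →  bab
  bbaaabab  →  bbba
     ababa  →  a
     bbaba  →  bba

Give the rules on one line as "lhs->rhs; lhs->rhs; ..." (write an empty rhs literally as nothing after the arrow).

  | abbab
  | abbbaab => abbbba
  | bba
  | babab => bab

aab->ba; aba->a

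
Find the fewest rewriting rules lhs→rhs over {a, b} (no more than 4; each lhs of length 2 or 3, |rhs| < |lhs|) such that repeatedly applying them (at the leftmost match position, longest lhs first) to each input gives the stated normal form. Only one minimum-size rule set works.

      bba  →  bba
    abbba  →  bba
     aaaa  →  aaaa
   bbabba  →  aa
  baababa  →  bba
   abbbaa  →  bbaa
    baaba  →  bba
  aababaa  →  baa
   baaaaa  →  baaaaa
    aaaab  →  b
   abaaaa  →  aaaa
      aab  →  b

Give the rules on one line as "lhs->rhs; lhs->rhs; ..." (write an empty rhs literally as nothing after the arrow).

  | bba
  | abbba => bba
  | aaaa
  | bbabba => bbba => aa

aab->b; ab->; bbb->a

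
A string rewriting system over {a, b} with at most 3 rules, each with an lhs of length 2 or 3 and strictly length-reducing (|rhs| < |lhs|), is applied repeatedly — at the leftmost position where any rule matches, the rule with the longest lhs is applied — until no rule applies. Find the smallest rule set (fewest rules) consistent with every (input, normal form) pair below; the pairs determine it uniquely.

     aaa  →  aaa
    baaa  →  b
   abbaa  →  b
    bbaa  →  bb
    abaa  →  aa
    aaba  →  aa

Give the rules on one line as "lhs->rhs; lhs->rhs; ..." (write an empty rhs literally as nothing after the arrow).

  | aaa
  | baaa => baa => ba => b
  | abbaa => baa => ba => b
  | bbaa => bba => bb

ab->; ba->b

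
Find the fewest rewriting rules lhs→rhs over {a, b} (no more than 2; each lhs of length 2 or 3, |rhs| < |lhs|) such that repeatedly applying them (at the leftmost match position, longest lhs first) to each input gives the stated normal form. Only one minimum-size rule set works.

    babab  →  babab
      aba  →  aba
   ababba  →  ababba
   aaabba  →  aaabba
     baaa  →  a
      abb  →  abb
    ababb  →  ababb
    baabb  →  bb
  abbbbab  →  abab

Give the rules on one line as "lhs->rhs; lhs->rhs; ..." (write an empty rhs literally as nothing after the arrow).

  | babab
  | aba
  | ababba
  | aaabba

baa->; bbb->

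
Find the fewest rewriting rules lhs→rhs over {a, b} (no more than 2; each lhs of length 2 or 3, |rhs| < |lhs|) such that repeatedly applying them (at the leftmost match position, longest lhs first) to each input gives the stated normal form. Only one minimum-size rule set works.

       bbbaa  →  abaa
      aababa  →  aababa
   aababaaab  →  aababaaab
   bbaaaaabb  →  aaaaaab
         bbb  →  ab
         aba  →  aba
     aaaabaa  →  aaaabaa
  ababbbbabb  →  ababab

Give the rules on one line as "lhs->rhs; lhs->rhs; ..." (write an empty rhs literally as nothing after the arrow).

abb->ab; bb->a

  | bbbaa => abaa
  | aababa
  | aababaaab
  | bbaaaaabb => aaaaaabb => aaaaaab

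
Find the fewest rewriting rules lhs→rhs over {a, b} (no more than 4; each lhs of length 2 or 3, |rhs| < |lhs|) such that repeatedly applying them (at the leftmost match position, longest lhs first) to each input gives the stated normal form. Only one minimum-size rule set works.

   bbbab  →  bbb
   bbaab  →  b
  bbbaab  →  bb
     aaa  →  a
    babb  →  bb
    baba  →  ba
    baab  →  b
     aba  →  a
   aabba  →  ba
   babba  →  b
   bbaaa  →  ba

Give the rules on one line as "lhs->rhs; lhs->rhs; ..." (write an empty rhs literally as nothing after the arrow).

  | bbbab => bbb
  | bbaab => bab => b
  | bbbaab => bbab => bb
  | aaa => aa => a

aa->a; ab->; bba->b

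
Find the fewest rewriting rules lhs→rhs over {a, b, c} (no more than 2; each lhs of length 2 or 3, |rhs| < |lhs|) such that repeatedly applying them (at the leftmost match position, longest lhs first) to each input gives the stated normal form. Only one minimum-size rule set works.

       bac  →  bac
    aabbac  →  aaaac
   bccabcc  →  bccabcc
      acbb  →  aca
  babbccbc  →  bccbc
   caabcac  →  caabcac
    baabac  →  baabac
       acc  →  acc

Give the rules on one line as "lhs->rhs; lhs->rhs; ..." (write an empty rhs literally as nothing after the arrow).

  | bac
  | aabbac => aaaac
  | bccabcc
  | acbb => aca

bab->; bb->a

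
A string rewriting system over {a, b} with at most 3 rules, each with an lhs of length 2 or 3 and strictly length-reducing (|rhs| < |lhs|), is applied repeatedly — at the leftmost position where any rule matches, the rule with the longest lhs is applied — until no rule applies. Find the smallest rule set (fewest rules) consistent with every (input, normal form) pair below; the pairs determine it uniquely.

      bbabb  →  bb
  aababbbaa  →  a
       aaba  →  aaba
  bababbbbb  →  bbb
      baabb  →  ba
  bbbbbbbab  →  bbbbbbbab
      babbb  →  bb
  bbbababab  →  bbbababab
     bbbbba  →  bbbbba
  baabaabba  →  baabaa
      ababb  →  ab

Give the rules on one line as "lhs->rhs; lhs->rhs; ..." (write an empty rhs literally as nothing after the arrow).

  | bbabb => bb
  | aababbbaa => aabbaa => aaa => a
  | aaba
  | bababbbbb => babbbb => bbb

aaa->a; abb->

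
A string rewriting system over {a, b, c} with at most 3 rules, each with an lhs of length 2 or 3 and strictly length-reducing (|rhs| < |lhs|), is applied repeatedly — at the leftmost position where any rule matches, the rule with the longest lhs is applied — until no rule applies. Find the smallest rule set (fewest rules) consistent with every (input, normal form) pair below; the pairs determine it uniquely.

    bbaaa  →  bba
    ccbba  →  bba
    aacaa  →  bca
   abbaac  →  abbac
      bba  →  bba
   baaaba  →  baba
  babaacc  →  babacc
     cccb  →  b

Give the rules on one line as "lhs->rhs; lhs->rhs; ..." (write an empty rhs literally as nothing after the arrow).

aa->a; aca->bc; cb->b

  | bbaaa => bbaa => bba
  | ccbba => cbba => bba
  | aacaa => acaa => bca
  | abbaac => abbac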